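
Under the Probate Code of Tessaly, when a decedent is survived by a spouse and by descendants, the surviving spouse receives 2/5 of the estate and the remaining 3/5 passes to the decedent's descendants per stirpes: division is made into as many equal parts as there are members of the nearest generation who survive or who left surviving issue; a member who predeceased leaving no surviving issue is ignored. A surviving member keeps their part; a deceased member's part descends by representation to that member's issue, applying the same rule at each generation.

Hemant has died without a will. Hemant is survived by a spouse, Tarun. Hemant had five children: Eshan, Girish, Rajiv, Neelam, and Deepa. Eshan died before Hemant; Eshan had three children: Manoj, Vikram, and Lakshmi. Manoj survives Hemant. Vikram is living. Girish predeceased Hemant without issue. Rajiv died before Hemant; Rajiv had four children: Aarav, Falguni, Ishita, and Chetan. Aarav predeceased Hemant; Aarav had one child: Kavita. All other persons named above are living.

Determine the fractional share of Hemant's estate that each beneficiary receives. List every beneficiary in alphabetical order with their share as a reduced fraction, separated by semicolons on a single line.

Tarun, as surviving spouse, takes 2/5.
The remaining 3/5 passes to Hemant's descendants per stirpes.
Girish left no surviving issue, so that branch lapses and is disregarded.
The 3/5 is divided into 4 equal shares of 3/20 among Eshan, Rajiv, Neelam, Deepa.
Eshan predeceased; the 3/20 allotted to Eshan's branch passes to Eshan's issue by representation.
The 3/20 is divided into 3 equal shares of 1/20 among Manoj, Vikram, Lakshmi.
Manoj is living and takes 1/20.
Vikram is living and takes 1/20.
Lakshmi is living and takes 1/20.
Rajiv predeceased; the 3/20 allotted to Rajiv's branch passes to Rajiv's issue by representation.
The 3/20 is divided into 4 equal shares of 3/80 among Aarav, Falguni, Ishita, Chetan.
Aarav predeceased; the 3/80 allotted to Aarav's branch passes to Aarav's issue by representation.
Kavita is the sole taker at this level and receives the full 3/80.
Falguni is living and takes 3/80.
Ishita is living and takes 3/80.
Chetan is living and takes 3/80.
Neelam is living and takes 3/20.
Deepa is living and takes 3/20.

Chetan 3/80; Deepa 3/20; Falguni 3/80; Ishita 3/80; Kavita 3/80; Lakshmi 1/20; Manoj 1/20; Neelam 3/20; Tarun 2/5; Vikram 1/20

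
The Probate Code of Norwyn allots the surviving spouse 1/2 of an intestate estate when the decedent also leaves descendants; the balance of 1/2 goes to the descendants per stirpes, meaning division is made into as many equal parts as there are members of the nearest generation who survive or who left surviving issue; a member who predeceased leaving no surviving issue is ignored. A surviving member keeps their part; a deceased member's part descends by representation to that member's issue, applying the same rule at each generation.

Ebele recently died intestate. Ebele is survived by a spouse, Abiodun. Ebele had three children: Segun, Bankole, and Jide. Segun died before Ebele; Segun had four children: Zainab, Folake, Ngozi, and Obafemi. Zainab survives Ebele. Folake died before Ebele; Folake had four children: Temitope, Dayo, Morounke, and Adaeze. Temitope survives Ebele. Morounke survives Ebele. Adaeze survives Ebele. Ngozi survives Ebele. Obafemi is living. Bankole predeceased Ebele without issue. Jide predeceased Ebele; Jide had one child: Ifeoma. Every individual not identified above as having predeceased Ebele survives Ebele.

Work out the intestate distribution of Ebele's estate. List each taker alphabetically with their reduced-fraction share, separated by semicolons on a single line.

Abiodun 1/2; Adaeze 1/64; Dayo 1/64; Ifeoma 1/4; Morounke 1/64; Ngozi 1/16; Obafemi 1/16; Temitope 1/64; Zainab 1/16

Abiodun, as surviving spouse, takes 1/2.
The remaining 1/2 passes to Ebele's descendants per stirpes.
Bankole left no surviving issue, so that branch lapses and is disregarded.
The 1/2 is divided into 2 equal shares of 1/4 among Segun, Jide.
Segun predeceased; the 1/4 allotted to Segun's branch passes to Segun's issue by representation.
The 1/4 is divided into 4 equal shares of 1/16 among Zainab, Folake, Ngozi, Obafemi.
Zainab is living and takes 1/16.
Folake predeceased; the 1/16 allotted to Folake's branch passes to Folake's issue by representation.
The 1/16 is divided into 4 equal shares of 1/64 among Temitope, Dayo, Morounke, Adaeze.
Temitope is living and takes 1/64.
Dayo is living and takes 1/64.
Morounke is living and takes 1/64.
Adaeze is living and takes 1/64.
Ngozi is living and takes 1/16.
Obafemi is living and takes 1/16.
Jide predeceased; the 1/4 allotted to Jide's branch passes to Jide's issue by representation.
Ifeoma is the sole taker at this level and receives the full 1/4.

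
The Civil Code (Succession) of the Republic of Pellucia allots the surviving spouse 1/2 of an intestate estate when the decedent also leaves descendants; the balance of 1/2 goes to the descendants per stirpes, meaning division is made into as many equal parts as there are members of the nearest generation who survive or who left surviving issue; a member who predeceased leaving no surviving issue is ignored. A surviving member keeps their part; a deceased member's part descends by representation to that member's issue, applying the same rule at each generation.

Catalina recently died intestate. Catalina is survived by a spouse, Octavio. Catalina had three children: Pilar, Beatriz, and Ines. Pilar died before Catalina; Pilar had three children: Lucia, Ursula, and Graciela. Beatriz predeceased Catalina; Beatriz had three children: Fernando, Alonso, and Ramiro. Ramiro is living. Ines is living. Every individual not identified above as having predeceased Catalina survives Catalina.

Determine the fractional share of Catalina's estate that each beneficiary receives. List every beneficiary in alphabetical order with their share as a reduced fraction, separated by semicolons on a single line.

Alonso 1/18; Fernando 1/18; Graciela 1/18; Ines 1/6; Lucia 1/18; Octavio 1/2; Ramiro 1/18; Ursula 1/18

Octavio, as surviving spouse, takes 1/2.
The remaining 1/2 passes to Catalina's descendants per stirpes.
The 1/2 is divided into 3 equal shares of 1/6 among Pilar, Beatriz, Ines.
Pilar predeceased; the 1/6 allotted to Pilar's branch passes to Pilar's issue by representation.
The 1/6 is divided into 3 equal shares of 1/18 among Lucia, Ursula, Graciela.
Lucia is living and takes 1/18.
Ursula is living and takes 1/18.
Graciela is living and takes 1/18.
Beatriz predeceased; the 1/6 allotted to Beatriz's branch passes to Beatriz's issue by representation.
The 1/6 is divided into 3 equal shares of 1/18 among Fernando, Alonso, Ramiro.
Fernando is living and takes 1/18.
Alonso is living and takes 1/18.
Ramiro is living and takes 1/18.
Ines is living and takes 1/6.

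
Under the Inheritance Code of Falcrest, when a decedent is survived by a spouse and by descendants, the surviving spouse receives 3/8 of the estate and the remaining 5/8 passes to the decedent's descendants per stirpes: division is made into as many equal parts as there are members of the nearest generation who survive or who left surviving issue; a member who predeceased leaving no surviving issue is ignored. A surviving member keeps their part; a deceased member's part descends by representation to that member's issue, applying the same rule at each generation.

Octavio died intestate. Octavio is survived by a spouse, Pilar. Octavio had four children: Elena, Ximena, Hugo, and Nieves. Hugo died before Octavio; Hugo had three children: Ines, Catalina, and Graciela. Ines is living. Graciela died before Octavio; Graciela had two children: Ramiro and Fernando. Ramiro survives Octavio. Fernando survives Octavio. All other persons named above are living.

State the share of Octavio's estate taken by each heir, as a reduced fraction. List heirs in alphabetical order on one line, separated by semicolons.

Pilar, as surviving spouse, takes 3/8.
The remaining 5/8 passes to Octavio's descendants per stirpes.
The 5/8 is divided into 4 equal shares of 5/32 among Elena, Ximena, Hugo, Nieves.
Elena is living and takes 5/32.
Ximena is living and takes 5/32.
Hugo predeceased; the 5/32 allotted to Hugo's branch passes to Hugo's issue by representation.
The 5/32 is divided into 3 equal shares of 5/96 among Ines, Catalina, Graciela.
Ines is living and takes 5/96.
Catalina is living and takes 5/96.
Graciela predeceased; the 5/96 allotted to Graciela's branch passes to Graciela's issue by representation.
The 5/96 is divided into 2 equal shares of 5/192 among Ramiro, Fernando.
Ramiro is living and takes 5/192.
Fernando is living and takes 5/192.
Nieves is living and takes 5/32.

Catalina 5/96; Elena 5/32; Fernando 5/192; Ines 5/96; Nieves 5/32; Pilar 3/8; Ramiro 5/192; Ximena 5/32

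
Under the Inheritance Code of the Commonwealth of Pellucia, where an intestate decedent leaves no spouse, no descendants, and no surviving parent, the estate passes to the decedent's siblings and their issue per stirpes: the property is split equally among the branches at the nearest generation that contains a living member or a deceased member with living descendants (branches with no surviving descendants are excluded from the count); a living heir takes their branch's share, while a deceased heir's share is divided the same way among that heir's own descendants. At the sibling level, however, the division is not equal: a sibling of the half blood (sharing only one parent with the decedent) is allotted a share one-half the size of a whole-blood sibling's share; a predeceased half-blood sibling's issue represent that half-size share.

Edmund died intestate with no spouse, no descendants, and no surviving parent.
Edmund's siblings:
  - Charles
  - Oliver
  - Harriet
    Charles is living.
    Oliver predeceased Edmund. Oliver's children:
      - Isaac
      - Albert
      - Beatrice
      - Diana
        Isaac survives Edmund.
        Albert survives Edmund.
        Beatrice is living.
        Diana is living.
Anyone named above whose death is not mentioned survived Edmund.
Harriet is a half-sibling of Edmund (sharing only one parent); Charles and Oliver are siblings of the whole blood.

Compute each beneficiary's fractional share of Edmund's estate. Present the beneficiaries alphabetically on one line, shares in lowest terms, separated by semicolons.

Albert 1/10; Beatrice 1/10; Charles 2/5; Diana 1/10; Harriet 1/5; Isaac 1/10

No spouse, descendants, or parent survives, so the estate passes to Edmund's siblings per stirpes.
Half-blood siblings count for one-half the weight of whole-blood siblings at the initial division.
Dividing 1 in proportion to weights (total weight 5/2): Charles (weight 1) → 2/5; Oliver (weight 1) → 2/5; Harriet (weight 1/2) → 1/5.
Charles is living and takes 2/5.
Oliver predeceased; the 2/5 allotted to Oliver's branch passes to Oliver's issue by representation.
The 2/5 is divided into 4 equal shares of 1/10 among Isaac, Albert, Beatrice, Diana.
Isaac is living and takes 1/10.
Albert is living and takes 1/10.
Beatrice is living and takes 1/10.
Diana is living and takes 1/10.
Harriet is living and takes 1/5.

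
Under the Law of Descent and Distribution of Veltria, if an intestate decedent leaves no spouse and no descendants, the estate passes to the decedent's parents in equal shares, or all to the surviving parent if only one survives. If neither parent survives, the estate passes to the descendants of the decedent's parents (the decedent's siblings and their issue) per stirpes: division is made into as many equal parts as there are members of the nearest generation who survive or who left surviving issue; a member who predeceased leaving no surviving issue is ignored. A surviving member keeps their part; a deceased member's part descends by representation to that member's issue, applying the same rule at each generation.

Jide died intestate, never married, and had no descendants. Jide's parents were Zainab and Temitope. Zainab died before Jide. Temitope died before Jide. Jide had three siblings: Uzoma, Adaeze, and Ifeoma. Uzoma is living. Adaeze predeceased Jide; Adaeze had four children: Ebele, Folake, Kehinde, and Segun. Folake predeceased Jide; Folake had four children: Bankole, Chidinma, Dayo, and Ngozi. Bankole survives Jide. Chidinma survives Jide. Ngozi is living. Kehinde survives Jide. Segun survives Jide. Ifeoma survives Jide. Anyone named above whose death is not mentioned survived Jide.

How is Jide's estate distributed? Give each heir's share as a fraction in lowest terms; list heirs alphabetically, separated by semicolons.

Bankole 1/48; Chidinma 1/48; Dayo 1/48; Ebele 1/12; Ifeoma 1/3; Kehinde 1/12; Ngozi 1/48; Segun 1/12; Uzoma 1/3

Neither parent survives and there are no descendants, so the estate passes to Jide's siblings and their issue per stirpes.
The estate is divided into 3 equal shares of 1/3 among Uzoma, Adaeze, Ifeoma.
Uzoma is living and takes 1/3.
Adaeze predeceased; the 1/3 allotted to Adaeze's branch passes to Adaeze's issue by representation.
The 1/3 is divided into 4 equal shares of 1/12 among Ebele, Folake, Kehinde, Segun.
Ebele is living and takes 1/12.
Folake predeceased; the 1/12 allotted to Folake's branch passes to Folake's issue by representation.
The 1/12 is divided into 4 equal shares of 1/48 among Bankole, Chidinma, Dayo, Ngozi.
Bankole is living and takes 1/48.
Chidinma is living and takes 1/48.
Dayo is living and takes 1/48.
Ngozi is living and takes 1/48.
Kehinde is living and takes 1/12.
Segun is living and takes 1/12.
Ifeoma is living and takes 1/3.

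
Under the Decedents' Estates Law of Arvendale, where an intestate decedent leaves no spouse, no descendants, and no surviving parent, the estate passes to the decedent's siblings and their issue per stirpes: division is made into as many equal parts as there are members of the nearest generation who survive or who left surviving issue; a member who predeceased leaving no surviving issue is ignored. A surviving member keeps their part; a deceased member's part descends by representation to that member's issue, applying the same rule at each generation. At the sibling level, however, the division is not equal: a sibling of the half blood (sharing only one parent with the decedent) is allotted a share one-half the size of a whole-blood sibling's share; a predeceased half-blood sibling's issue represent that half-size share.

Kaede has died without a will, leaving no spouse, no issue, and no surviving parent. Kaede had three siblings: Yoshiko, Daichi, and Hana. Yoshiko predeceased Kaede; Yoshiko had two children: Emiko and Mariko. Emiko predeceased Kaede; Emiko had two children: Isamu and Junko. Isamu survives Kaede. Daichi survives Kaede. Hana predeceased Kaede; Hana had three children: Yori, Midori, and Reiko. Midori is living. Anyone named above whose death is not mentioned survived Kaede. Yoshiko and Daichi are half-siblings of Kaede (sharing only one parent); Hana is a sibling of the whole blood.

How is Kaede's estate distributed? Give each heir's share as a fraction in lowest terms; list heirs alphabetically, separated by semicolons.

No spouse, descendants, or parent survives, so the estate passes to Kaede's siblings per stirpes.
Half-blood siblings count for one-half the weight of whole-blood siblings at the initial division.
Dividing 1 in proportion to weights (total weight 2): Yoshiko (weight 1/2) → 1/4; Daichi (weight 1/2) → 1/4; Hana (weight 1) → 1/2.
Yoshiko predeceased; the 1/4 allotted to Yoshiko's branch passes to Yoshiko's issue by representation.
The 1/4 is divided into 2 equal shares of 1/8 among Emiko, Mariko.
Emiko predeceased; the 1/8 allotted to Emiko's branch passes to Emiko's issue by representation.
The 1/8 is divided into 2 equal shares of 1/16 among Isamu, Junko.
Isamu is living and takes 1/16.
Junko is living and takes 1/16.
Mariko is living and takes 1/8.
Daichi is living and takes 1/4.
Hana predeceased; the 1/2 allotted to Hana's branch passes to Hana's issue by representation.
The 1/2 is divided into 3 equal shares of 1/6 among Yori, Midori, Reiko.
Yori is living and takes 1/6.
Midori is living and takes 1/6.
Reiko is living and takes 1/6.

Daichi 1/4; Isamu 1/16; Junko 1/16; Mariko 1/8; Midori 1/6; Reiko 1/6; Yori 1/6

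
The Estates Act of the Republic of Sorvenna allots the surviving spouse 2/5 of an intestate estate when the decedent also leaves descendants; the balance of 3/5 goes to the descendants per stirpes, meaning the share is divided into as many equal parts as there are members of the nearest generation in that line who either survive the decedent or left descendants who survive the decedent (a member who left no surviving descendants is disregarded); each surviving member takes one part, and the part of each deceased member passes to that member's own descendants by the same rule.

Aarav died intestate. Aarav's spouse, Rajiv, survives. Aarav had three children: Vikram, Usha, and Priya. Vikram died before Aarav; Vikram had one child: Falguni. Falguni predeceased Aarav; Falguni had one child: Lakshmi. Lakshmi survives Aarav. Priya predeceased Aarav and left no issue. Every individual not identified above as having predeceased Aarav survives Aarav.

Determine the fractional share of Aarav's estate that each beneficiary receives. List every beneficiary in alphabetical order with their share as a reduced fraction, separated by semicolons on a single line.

Rajiv, as surviving spouse, takes 2/5.
The remaining 3/5 passes to Aarav's descendants per stirpes.
Priya left no surviving issue, so that branch lapses and is disregarded.
The 3/5 is divided into 2 equal shares of 3/10 among Vikram, Usha.
Vikram predeceased; the 3/10 allotted to Vikram's branch passes to Vikram's issue by representation.
Falguni's line is the sole branch at this level, so the full 3/10 passes to Falguni's issue by representation.
Lakshmi is the sole taker at this level and receives the full 3/10.
Usha is living and takes 3/10.

Lakshmi 3/10; Rajiv 2/5; Usha 3/10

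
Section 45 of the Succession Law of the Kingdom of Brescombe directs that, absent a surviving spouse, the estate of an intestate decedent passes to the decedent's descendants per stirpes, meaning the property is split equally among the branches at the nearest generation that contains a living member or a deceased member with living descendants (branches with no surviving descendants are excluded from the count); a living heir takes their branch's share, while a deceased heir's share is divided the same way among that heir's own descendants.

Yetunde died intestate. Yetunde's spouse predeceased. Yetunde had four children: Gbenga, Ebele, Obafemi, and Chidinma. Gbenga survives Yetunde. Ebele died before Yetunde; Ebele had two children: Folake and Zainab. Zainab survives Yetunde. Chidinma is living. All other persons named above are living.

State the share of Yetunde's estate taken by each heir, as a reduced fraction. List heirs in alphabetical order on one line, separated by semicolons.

There is no surviving spouse, so the entire estate passes to Yetunde's descendants per stirpes.
The estate is divided into 4 equal shares of 1/4 among Gbenga, Ebele, Obafemi, Chidinma.
Gbenga is living and takes 1/4.
Ebele predeceased; the 1/4 allotted to Ebele's branch passes to Ebele's issue by representation.
The 1/4 is divided into 2 equal shares of 1/8 among Folake, Zainab.
Folake is living and takes 1/8.
Zainab is living and takes 1/8.
Obafemi is living and takes 1/4.
Chidinma is living and takes 1/4.

Chidinma 1/4; Folake 1/8; Gbenga 1/4; Obafemi 1/4; Zainab 1/8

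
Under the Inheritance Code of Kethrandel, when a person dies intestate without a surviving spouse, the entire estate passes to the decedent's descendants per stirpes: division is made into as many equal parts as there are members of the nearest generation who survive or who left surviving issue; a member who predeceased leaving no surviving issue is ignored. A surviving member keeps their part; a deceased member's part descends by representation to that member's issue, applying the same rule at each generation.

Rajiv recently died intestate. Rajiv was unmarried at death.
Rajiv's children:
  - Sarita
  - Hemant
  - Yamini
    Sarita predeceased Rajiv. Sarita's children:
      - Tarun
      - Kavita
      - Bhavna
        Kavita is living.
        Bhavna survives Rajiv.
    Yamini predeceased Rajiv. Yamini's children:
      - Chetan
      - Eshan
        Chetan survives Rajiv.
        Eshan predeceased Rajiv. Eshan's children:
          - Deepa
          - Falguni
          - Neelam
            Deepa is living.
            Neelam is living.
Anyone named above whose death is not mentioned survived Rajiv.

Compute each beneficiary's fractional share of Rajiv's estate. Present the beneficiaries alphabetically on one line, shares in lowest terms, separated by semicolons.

Bhavna 1/9; Chetan 1/6; Deepa 1/18; Falguni 1/18; Hemant 1/3; Kavita 1/9; Neelam 1/18; Tarun 1/9

There is no surviving spouse, so the entire estate passes to Rajiv's descendants per stirpes.
The estate is divided into 3 equal shares of 1/3 among Sarita, Hemant, Yamini.
Sarita predeceased; the 1/3 allotted to Sarita's branch passes to Sarita's issue by representation.
The 1/3 is divided into 3 equal shares of 1/9 among Tarun, Kavita, Bhavna.
Tarun is living and takes 1/9.
Kavita is living and takes 1/9.
Bhavna is living and takes 1/9.
Hemant is living and takes 1/3.
Yamini predeceased; the 1/3 allotted to Yamini's branch passes to Yamini's issue by representation.
The 1/3 is divided into 2 equal shares of 1/6 among Chetan, Eshan.
Chetan is living and takes 1/6.
Eshan predeceased; the 1/6 allotted to Eshan's branch passes to Eshan's issue by representation.
The 1/6 is divided into 3 equal shares of 1/18 among Deepa, Falguni, Neelam.
Deepa is living and takes 1/18.
Falguni is living and takes 1/18.
Neelam is living and takes 1/18.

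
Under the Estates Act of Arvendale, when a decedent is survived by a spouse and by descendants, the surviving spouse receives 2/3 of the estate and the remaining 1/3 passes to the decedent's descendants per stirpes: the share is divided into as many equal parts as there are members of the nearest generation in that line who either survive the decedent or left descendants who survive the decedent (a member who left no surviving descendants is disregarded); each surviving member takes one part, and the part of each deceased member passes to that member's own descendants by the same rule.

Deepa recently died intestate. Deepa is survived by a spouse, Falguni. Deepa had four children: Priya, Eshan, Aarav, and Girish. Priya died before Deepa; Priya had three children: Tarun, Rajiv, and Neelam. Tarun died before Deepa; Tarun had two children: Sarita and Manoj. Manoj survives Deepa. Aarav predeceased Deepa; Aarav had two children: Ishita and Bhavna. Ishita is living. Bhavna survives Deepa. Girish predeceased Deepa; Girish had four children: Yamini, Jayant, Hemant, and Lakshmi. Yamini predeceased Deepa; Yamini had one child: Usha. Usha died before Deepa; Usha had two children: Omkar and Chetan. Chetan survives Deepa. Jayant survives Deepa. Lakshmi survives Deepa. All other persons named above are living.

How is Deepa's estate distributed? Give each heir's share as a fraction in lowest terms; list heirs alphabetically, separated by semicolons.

Bhavna 1/24; Chetan 1/96; Eshan 1/12; Falguni 2/3; Hemant 1/48; Ishita 1/24; Jayant 1/48; Lakshmi 1/48; Manoj 1/72; Neelam 1/36; Omkar 1/96; Rajiv 1/36; Sarita 1/72

Falguni, as surviving spouse, takes 2/3.
The remaining 1/3 passes to Deepa's descendants per stirpes.
The 1/3 is divided into 4 equal shares of 1/12 among Priya, Eshan, Aarav, Girish.
Priya predeceased; the 1/12 allotted to Priya's branch passes to Priya's issue by representation.
The 1/12 is divided into 3 equal shares of 1/36 among Tarun, Rajiv, Neelam.
Tarun predeceased; the 1/36 allotted to Tarun's branch passes to Tarun's issue by representation.
The 1/36 is divided into 2 equal shares of 1/72 among Sarita, Manoj.
Sarita is living and takes 1/72.
Manoj is living and takes 1/72.
Rajiv is living and takes 1/36.
Neelam is living and takes 1/36.
Eshan is living and takes 1/12.
Aarav predeceased; the 1/12 allotted to Aarav's branch passes to Aarav's issue by representation.
The 1/12 is divided into 2 equal shares of 1/24 among Ishita, Bhavna.
Ishita is living and takes 1/24.
Bhavna is living and takes 1/24.
Girish predeceased; the 1/12 allotted to Girish's branch passes to Girish's issue by representation.
The 1/12 is divided into 4 equal shares of 1/48 among Yamini, Jayant, Hemant, Lakshmi.
Yamini predeceased; the 1/48 allotted to Yamini's branch passes to Yamini's issue by representation.
Usha's line is the sole branch at this level, so the full 1/48 passes to Usha's issue by representation.
The 1/48 is divided into 2 equal shares of 1/96 among Omkar, Chetan.
Omkar is living and takes 1/96.
Chetan is living and takes 1/96.
Jayant is living and takes 1/48.
Hemant is living and takes 1/48.
Lakshmi is living and takes 1/48.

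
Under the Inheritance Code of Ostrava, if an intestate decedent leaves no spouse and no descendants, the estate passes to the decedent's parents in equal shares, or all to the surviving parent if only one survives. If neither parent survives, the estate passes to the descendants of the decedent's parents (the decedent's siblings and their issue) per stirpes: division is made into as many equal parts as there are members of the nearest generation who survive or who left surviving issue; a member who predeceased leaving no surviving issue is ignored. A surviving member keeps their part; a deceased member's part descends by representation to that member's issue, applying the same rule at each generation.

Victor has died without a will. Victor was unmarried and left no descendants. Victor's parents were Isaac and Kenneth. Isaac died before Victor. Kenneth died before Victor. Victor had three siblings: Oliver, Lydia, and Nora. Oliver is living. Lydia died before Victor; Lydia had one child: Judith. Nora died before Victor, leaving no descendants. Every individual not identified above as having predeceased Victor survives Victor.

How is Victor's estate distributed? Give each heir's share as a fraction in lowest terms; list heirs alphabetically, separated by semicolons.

Judith 1/2; Oliver 1/2

Neither parent survives and there are no descendants, so the estate passes to Victor's siblings and their issue per stirpes.
Nora left no surviving issue, so that branch lapses and is disregarded.
The estate is divided into 2 equal shares of 1/2 among Oliver, Lydia.
Oliver is living and takes 1/2.
Lydia predeceased; the 1/2 allotted to Lydia's branch passes to Lydia's issue by representation.
Judith is the sole taker at this level and receives the full 1/2.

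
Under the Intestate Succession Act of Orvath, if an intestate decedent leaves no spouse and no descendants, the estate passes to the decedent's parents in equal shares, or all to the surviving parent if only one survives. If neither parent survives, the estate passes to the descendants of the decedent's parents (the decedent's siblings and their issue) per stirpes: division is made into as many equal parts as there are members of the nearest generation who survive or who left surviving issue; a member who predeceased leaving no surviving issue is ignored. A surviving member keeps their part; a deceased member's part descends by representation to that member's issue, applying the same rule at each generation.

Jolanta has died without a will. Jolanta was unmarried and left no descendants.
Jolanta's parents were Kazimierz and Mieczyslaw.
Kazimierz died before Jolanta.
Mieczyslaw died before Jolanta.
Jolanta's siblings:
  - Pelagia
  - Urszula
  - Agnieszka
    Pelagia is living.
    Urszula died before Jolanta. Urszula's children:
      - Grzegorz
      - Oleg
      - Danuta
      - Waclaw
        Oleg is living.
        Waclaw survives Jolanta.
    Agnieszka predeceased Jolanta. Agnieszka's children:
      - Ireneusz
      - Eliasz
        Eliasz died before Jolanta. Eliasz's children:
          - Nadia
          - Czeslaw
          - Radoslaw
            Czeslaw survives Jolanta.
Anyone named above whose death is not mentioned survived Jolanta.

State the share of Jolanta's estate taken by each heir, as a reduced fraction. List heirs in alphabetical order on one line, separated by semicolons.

Neither parent survives and there are no descendants, so the estate passes to Jolanta's siblings and their issue per stirpes.
The estate is divided into 3 equal shares of 1/3 among Pelagia, Urszula, Agnieszka.
Pelagia is living and takes 1/3.
Urszula predeceased; the 1/3 allotted to Urszula's branch passes to Urszula's issue by representation.
The 1/3 is divided into 4 equal shares of 1/12 among Grzegorz, Oleg, Danuta, Waclaw.
Grzegorz is living and takes 1/12.
Oleg is living and takes 1/12.
Danuta is living and takes 1/12.
Waclaw is living and takes 1/12.
Agnieszka predeceased; the 1/3 allotted to Agnieszka's branch passes to Agnieszka's issue by representation.
The 1/3 is divided into 2 equal shares of 1/6 among Ireneusz, Eliasz.
Ireneusz is living and takes 1/6.
Eliasz predeceased; the 1/6 allotted to Eliasz's branch passes to Eliasz's issue by representation.
The 1/6 is divided into 3 equal shares of 1/18 among Nadia, Czeslaw, Radoslaw.
Nadia is living and takes 1/18.
Czeslaw is living and takes 1/18.
Radoslaw is living and takes 1/18.

Czeslaw 1/18; Danuta 1/12; Grzegorz 1/12; Ireneusz 1/6; Nadia 1/18; Oleg 1/12; Pelagia 1/3; Radoslaw 1/18; Waclaw 1/12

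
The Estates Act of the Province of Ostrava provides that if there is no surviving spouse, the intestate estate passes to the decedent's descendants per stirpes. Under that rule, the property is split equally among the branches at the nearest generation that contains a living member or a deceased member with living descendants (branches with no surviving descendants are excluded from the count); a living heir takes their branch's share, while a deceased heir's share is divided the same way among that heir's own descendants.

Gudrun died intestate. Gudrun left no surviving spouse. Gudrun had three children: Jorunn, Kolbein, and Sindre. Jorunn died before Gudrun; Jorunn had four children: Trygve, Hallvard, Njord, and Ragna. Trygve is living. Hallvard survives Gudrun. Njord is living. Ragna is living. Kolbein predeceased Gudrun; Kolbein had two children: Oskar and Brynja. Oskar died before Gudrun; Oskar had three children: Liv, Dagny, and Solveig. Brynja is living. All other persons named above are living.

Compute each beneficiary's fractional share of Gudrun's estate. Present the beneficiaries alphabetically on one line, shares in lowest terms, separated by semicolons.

Brynja 1/6; Dagny 1/18; Hallvard 1/12; Liv 1/18; Njord 1/12; Ragna 1/12; Sindre 1/3; Solveig 1/18; Trygve 1/12

There is no surviving spouse, so the entire estate passes to Gudrun's descendants per stirpes.
The estate is divided into 3 equal shares of 1/3 among Jorunn, Kolbein, Sindre.
Jorunn predeceased; the 1/3 allotted to Jorunn's branch passes to Jorunn's issue by representation.
The 1/3 is divided into 4 equal shares of 1/12 among Trygve, Hallvard, Njord, Ragna.
Trygve is living and takes 1/12.
Hallvard is living and takes 1/12.
Njord is living and takes 1/12.
Ragna is living and takes 1/12.
Kolbein predeceased; the 1/3 allotted to Kolbein's branch passes to Kolbein's issue by representation.
The 1/3 is divided into 2 equal shares of 1/6 among Oskar, Brynja.
Oskar predeceased; the 1/6 allotted to Oskar's branch passes to Oskar's issue by representation.
The 1/6 is divided into 3 equal shares of 1/18 among Liv, Dagny, Solveig.
Liv is living and takes 1/18.
Dagny is living and takes 1/18.
Solveig is living and takes 1/18.
Brynja is living and takes 1/6.
Sindre is living and takes 1/3.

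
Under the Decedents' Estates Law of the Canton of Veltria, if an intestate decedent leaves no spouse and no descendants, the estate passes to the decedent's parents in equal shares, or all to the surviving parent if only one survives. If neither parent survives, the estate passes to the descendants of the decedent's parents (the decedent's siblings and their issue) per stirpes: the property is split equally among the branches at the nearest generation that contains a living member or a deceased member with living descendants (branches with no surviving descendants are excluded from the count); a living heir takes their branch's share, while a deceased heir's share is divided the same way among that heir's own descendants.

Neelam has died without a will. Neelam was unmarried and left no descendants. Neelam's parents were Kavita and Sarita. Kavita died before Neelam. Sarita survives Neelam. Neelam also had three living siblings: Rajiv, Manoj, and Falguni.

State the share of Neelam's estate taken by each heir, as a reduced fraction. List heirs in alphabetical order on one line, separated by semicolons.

Sarita 1

Only one parent, Sarita, survives, so Sarita takes the entire estate. The siblings take nothing because a surviving parent has priority.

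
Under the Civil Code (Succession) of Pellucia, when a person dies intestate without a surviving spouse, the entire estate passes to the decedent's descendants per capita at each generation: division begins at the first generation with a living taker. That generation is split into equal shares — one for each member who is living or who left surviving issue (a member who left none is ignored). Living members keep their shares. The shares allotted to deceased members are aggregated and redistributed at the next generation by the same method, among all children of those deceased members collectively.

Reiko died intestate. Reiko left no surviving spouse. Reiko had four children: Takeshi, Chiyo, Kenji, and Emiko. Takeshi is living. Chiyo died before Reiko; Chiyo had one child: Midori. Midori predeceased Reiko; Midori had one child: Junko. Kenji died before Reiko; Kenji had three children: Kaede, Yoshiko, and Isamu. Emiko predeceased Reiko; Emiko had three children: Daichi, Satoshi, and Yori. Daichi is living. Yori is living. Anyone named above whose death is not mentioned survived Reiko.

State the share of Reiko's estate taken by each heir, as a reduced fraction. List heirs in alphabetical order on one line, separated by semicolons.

Daichi 3/28; Isamu 3/28; Junko 3/28; Kaede 3/28; Satoshi 3/28; Takeshi 1/4; Yori 3/28; Yoshiko 3/28

There is no surviving spouse, so the entire estate passes to Reiko's descendants per capita at each generation.
At generation 1 (Takeshi, Chiyo, Kenji, Emiko) there are 4 shares of (1)/4 = 1/4 each.
Living: Takeshi — each takes 1/4.
Deceased: Chiyo, Kenji, and Emiko. Their combined 3/4 is pooled and carried to generation 2.
At generation 2 (Midori, Kaede, Yoshiko, Isamu, Daichi, Satoshi, Yori) there are 7 shares of (3/4)/7 = 3/28 each.
Living: Kaede, Yoshiko, Isamu, Daichi, Satoshi, and Yori — each takes 3/28.
Deceased: Midori. That 3/28 share is carried to generation 3.
At generation 3 (Junko) there are 1 shares of (3/28)/1 = 3/28 each.
Living: Junko — each takes 3/28.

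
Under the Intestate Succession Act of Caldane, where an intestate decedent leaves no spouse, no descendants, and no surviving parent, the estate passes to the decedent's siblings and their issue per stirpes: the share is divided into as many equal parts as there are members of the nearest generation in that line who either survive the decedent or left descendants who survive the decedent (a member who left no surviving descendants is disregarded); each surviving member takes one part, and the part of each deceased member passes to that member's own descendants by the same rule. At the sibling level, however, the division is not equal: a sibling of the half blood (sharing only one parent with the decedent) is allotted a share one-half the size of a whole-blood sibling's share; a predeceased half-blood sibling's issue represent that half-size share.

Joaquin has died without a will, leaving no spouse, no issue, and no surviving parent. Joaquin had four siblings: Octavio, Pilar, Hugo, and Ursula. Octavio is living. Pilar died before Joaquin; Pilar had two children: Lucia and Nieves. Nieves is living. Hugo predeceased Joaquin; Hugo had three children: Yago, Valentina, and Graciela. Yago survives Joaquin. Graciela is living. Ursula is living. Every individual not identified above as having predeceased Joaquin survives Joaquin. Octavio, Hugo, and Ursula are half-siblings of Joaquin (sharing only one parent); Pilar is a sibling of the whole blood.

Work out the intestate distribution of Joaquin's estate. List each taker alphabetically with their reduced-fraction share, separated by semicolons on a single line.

No spouse, descendants, or parent survives, so the estate passes to Joaquin's siblings per stirpes.
Half-blood siblings count for one-half the weight of whole-blood siblings at the initial division.
Dividing 1 in proportion to weights (total weight 5/2): Octavio (weight 1/2) → 1/5; Pilar (weight 1) → 2/5; Hugo (weight 1/2) → 1/5; Ursula (weight 1/2) → 1/5.
Octavio is living and takes 1/5.
Pilar predeceased; the 2/5 allotted to Pilar's branch passes to Pilar's issue by representation.
The 2/5 is divided into 2 equal shares of 1/5 among Lucia, Nieves.
Lucia is living and takes 1/5.
Nieves is living and takes 1/5.
Hugo predeceased; the 1/5 allotted to Hugo's branch passes to Hugo's issue by representation.
The 1/5 is divided into 3 equal shares of 1/15 among Yago, Valentina, Graciela.
Yago is living and takes 1/15.
Valentina is living and takes 1/15.
Graciela is living and takes 1/15.
Ursula is living and takes 1/5.

Graciela 1/15; Lucia 1/5; Nieves 1/5; Octavio 1/5; Ursula 1/5; Valentina 1/15; Yago 1/15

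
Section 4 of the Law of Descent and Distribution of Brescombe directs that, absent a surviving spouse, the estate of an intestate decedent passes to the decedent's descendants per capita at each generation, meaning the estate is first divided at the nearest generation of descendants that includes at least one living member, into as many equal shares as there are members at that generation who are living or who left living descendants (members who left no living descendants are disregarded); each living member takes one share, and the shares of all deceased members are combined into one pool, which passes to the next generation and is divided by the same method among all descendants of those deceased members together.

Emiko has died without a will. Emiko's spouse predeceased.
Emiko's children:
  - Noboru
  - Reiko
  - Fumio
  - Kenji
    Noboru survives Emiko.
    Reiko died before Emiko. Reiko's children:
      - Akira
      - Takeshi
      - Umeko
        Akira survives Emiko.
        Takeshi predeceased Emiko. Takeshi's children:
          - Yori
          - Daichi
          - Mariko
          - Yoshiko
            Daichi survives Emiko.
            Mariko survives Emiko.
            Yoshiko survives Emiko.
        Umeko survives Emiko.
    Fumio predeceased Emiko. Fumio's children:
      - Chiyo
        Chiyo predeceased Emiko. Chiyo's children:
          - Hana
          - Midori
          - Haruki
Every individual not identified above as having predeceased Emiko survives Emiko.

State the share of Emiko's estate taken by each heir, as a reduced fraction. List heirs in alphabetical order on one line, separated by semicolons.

Akira 1/8; Daichi 1/28; Hana 1/28; Haruki 1/28; Kenji 1/4; Mariko 1/28; Midori 1/28; Noboru 1/4; Umeko 1/8; Yori 1/28; Yoshiko 1/28

There is no surviving spouse, so the entire estate passes to Emiko's descendants per capita at each generation.
At generation 1 (Noboru, Reiko, Fumio, Kenji) there are 4 shares of (1)/4 = 1/4 each.
Living: Noboru and Kenji — each takes 1/4.
Deceased: Reiko and Fumio. Their combined 1/2 is pooled and carried to generation 2.
At generation 2 (Akira, Takeshi, Umeko, Chiyo) there are 4 shares of (1/2)/4 = 1/8 each.
Living: Akira and Umeko — each takes 1/8.
Deceased: Takeshi and Chiyo. Their combined 1/4 is pooled and carried to generation 3.
At generation 3 (Yori, Daichi, Mariko, Yoshiko, Hana, Midori, Haruki) there are 7 shares of (1/4)/7 = 1/28 each.
Living: Yori, Daichi, Mariko, Yoshiko, Hana, Midori, and Haruki — each takes 1/28.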